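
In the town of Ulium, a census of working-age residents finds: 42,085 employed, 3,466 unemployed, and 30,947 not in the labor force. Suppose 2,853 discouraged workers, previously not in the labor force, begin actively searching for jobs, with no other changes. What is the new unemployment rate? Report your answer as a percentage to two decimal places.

Initially, labor force = 42,085 + 3,466 = 45,551, so u = 3,466/45,551 = 7.61%.
After the change, unemployed and labor force both rise by 2,853 → E = 42,085, U = 6,319, labor force = 48,404.
New unemployment rate = 6,319 / 48,404 = 13.05%.

New unemployment rate ≈ 13.05%.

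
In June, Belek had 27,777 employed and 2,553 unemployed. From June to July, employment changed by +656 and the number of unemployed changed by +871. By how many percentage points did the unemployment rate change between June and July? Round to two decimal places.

The unemployment rate changed by +2.33 percentage points.

June: labor force = 27,777 + 2,553 = 30,330; u = 2,553/30,330 = 8.42%.
July: labor force = 28,433 + 3,424 = 31,857; u = 3,424/31,857 = 10.75%.
Change = 10.75% − 8.42% = +2.33 pp.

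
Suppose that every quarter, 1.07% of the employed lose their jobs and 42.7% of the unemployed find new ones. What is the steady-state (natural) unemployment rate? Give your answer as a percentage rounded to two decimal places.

At steady state the flows balance: s·E = f·U, so U/(E+U) = s/(s+f).
u* = 1.07 / (1.07 + 42.7) = 1.07 / 43.77 = 2.44%.

Steady-state unemployment rate ≈ 2.44%.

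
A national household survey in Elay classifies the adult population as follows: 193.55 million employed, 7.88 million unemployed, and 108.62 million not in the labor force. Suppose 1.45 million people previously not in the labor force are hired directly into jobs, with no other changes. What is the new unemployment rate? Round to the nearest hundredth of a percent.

Initially, labor force = 193.55 + 7.88 = 201.43 million, so u = 7.88/201.43 = 3.91%.
After the change, employed and labor force both rise by 1.45; unemployed unchanged → E = 195.00, U = 7.88, labor force = 202.88 million.
New unemployment rate = 7.88 / 202.88 = 3.88%.

New unemployment rate ≈ 3.88%.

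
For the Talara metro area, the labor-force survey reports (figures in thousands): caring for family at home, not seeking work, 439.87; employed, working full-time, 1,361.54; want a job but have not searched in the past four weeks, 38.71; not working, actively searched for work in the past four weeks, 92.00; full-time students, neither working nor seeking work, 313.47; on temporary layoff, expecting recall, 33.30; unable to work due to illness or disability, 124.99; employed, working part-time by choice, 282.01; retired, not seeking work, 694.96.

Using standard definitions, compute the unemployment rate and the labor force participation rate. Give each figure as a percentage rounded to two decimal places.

Employed = 1,361.54 + 282.01 = 1,643.55 thousand.
Unemployed = 92.00 + 33.30 = 125.30 thousand (jobless and actively searching, or on temporary layoff).
Labor force = 1,643.55 + 125.30 = 1,768.85 thousand.
Not in labor force = 439.87 + 38.71 + 313.47 + 124.99 + 694.96 = 1,612.00 thousand (those not working and not actively searching are outside the labor force — including those who want a job but have given up searching).
Civilian working-age population = 1,768.85 + 1,612.00 = 3,380.85 thousand.
Unemployment rate = 125.30 / 1,768.85 = 7.08%.
Labor force participation rate = 1,768.85 / 3,380.85 = 52.32%.

Unemployment rate ≈ 7.08%; labor force participation rate ≈ 52.32%.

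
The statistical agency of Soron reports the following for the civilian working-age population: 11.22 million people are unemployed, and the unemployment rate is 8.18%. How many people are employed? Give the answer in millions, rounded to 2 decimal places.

Labor force = U / u = 11.22 / 0.0818 ≈ 137.16 million.
Employed = labor force − unemployed = 137.16 − 11.22 = 125.94 million.

About 125.94 million are employed.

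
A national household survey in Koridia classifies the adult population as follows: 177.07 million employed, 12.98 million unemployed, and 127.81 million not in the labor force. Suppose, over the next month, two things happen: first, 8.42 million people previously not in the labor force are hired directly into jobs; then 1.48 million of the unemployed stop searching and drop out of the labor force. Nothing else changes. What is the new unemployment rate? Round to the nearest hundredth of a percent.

New unemployment rate ≈ 5.84%.

Initially, labor force = 177.07 + 12.98 = 190.05 million, so u = 12.98/190.05 = 6.83%.
After the first change, employed and labor force both rise by 8.42; unemployed unchanged → E = 185.49, U = 12.98, labor force = 198.47 million.
After the second change, unemployed and labor force both fall by 1.48 → E = 185.49, U = 11.50, labor force = 196.99 million.
New unemployment rate = 11.50 / 196.99 = 5.84%.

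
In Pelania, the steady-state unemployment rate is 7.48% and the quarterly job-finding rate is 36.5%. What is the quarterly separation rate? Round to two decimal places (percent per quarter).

From u* = s/(s+f): s = u·f/(1−u).
s = 0.0748 × 36.5 / (1 − 0.0748) = 2.7302 / 0.9252 ≈ 2.95% per quarter.

Separation rate ≈ 2.95% per quarter.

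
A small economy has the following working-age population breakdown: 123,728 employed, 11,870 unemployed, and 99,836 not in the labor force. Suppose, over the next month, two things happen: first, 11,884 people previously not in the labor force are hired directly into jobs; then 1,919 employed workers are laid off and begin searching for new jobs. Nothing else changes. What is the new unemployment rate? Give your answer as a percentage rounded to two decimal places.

Initially, labor force = 123,728 + 11,870 = 135,598, so u = 11,870/135,598 = 8.75%.
After the first change, employed and labor force both rise by 11,884; unemployed unchanged → E = 135,612, U = 11,870, labor force = 147,482.
After the second change, employed falls and unemployed rises by 1,919; labor force unchanged → E = 133,693, U = 13,789, labor force = 147,482.
New unemployment rate = 13,789 / 147,482 = 9.35%.

New unemployment rate ≈ 9.35%.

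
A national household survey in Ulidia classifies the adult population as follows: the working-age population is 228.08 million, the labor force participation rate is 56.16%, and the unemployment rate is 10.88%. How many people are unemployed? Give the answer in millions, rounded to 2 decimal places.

Labor force = 0.5616 × 228.08 = 128.09 million.
Unemployed = 0.1088 × 128.09 ≈ 13.94 million.

About 13.94 million are unemployed.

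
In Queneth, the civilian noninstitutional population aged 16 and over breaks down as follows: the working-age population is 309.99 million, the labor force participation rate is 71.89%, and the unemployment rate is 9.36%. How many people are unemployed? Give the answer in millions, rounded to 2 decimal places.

Labor force = 0.7189 × 309.99 = 222.85 million.
Unemployed = 0.0936 × 222.85 ≈ 20.86 million.

About 20.86 million are unemployed.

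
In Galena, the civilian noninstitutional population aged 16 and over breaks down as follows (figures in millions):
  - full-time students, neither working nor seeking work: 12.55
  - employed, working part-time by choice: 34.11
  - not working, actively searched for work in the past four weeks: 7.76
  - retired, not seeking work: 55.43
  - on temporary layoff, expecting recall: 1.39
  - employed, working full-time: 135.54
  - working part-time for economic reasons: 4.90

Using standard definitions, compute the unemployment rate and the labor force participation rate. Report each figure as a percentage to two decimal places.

Unemployment rate ≈ 4.98%; labor force participation rate ≈ 72.99%.

Employed = 34.11 + 135.54 + 4.90 = 174.55 million (anyone who worked, including part-time for economic reasons, counts as employed).
Unemployed = 7.76 + 1.39 = 9.15 million (jobless and actively searching, or on temporary layoff).
Labor force = 174.55 + 9.15 = 183.70 million.
Not in labor force = 12.55 + 55.43 = 67.98 million (those not working and not actively searching are outside the labor force).
Civilian working-age population = 183.70 + 67.98 = 251.68 million.
Unemployment rate = 9.15 / 183.70 = 4.98%.
Labor force participation rate = 183.70 / 251.68 = 72.99%.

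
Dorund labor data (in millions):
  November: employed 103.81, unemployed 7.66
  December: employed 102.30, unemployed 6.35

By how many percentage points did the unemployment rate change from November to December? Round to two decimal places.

November: labor force = 103.81 + 7.66 = 111.47; u = 7.66/111.47 = 6.87%.
December: labor force = 102.30 + 6.35 = 108.65; u = 6.35/108.65 = 5.84%.
Change = 5.84% − 6.87% = −1.03 pp.

The unemployment rate changed by −1.03 percentage points.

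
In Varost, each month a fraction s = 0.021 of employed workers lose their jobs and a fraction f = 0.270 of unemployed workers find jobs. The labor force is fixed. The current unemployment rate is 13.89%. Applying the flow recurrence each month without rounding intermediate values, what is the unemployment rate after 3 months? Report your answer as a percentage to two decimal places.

With a fixed labor force, u_{t+1} = u_t + s·(1−u_t) − f·u_t = u_t·(1−s−f) + s.
Here 1−s−f = 0.709 and s = 0.021.
u_1 = 0.138900 × 0.709 + 0.021 = 0.119480.
u_2 = 0.119480 × 0.709 + 0.021 = 0.105711.
u_3 = 0.105711 × 0.709 + 0.021 = 0.095949.

Unemployment rate after three months ≈ 9.59%.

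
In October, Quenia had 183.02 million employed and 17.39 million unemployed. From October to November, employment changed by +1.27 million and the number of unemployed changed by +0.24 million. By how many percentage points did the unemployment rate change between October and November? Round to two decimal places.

The unemployment rate changed by +0.05 percentage points.

October: labor force = 183.02 + 17.39 = 200.41; u = 17.39/200.41 = 8.68%.
November: labor force = 184.29 + 17.63 = 201.92; u = 17.63/201.92 = 8.73%.
Change = 8.73% − 8.68% = +0.05 pp.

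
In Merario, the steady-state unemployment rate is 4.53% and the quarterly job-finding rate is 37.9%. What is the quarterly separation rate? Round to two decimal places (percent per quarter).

Separation rate ≈ 1.80% per quarter.

From u* = s/(s+f): s = u·f/(1−u).
s = 0.0453 × 37.9 / (1 − 0.0453) = 1.7169 / 0.9547 ≈ 1.80% per quarter.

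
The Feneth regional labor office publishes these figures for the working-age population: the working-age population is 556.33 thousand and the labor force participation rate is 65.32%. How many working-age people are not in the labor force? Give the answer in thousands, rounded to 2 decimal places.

About 192.94 thousand are not in the labor force.

Share not in the labor force = 1 − 0.6532 = 0.3468.
Not in labor force = 0.3468 × 556.33 ≈ 192.94 thousand.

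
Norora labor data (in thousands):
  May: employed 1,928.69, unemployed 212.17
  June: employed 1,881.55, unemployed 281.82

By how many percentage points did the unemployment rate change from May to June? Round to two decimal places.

May: labor force = 1,928.69 + 212.17 = 2,140.86; u = 212.17/2,140.86 = 9.91%.
June: labor force = 1,881.55 + 281.82 = 2,163.37; u = 281.82/2,163.37 = 13.03%.
Change = 13.03% − 9.91% = +3.12 pp.

The unemployment rate changed by +3.12 percentage points.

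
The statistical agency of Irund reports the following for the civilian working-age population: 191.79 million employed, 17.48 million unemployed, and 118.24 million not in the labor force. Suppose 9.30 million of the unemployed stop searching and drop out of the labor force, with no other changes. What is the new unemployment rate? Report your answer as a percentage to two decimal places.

New unemployment rate ≈ 4.09%.

Initially, labor force = 191.79 + 17.48 = 209.27 million, so u = 17.48/209.27 = 8.35%.
After the change, unemployed and labor force both fall by 9.30 → E = 191.79, U = 8.18, labor force = 199.97 million.
New unemployment rate = 8.18 / 199.97 = 4.09%.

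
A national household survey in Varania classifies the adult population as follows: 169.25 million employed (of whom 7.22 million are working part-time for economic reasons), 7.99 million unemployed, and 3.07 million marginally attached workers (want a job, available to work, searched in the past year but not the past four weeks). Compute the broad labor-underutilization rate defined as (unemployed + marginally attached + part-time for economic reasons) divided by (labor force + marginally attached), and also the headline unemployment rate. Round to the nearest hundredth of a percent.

Broad underutilization rate ≈ 10.14%; headline unemployment rate ≈ 4.51%.

Labor force = 169.25 + 7.99 = 177.24 million.
Numerator = 7.99 + 3.07 + 7.22 = 18.28 million.
Denominator = 177.24 + 3.07 = 180.31 million.
Broad rate = 18.28 / 180.31 = 10.14%.
Headline unemployment rate = 7.99 / 177.24 = 4.51%.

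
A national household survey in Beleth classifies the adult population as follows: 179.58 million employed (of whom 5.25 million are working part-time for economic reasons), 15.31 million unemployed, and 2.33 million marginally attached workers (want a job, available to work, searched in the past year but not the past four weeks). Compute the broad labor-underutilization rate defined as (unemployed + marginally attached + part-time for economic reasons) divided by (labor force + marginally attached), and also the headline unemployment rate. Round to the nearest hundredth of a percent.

Labor force = 179.58 + 15.31 = 194.89 million.
Numerator = 15.31 + 2.33 + 5.25 = 22.89 million.
Denominator = 194.89 + 2.33 = 197.22 million.
Broad rate = 22.89 / 197.22 = 11.61%.
Headline unemployment rate = 15.31 / 194.89 = 7.86%.

Broad underutilization rate ≈ 11.61%; headline unemployment rate ≈ 7.86%.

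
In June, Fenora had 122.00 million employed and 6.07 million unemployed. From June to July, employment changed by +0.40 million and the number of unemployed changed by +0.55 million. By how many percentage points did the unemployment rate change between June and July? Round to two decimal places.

The unemployment rate changed by +0.39 percentage points.

June: labor force = 122.00 + 6.07 = 128.07; u = 6.07/128.07 = 4.74%.
July: labor force = 122.40 + 6.62 = 129.02; u = 6.62/129.02 = 5.13%.
Change = 5.13% − 4.74% = +0.39 pp.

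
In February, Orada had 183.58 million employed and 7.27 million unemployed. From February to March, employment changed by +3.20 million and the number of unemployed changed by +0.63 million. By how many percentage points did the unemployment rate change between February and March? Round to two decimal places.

February: labor force = 183.58 + 7.27 = 190.85; u = 7.27/190.85 = 3.81%.
March: labor force = 186.78 + 7.90 = 194.68; u = 7.90/194.68 = 4.06%.
Change = 4.06% − 3.81% = +0.25 pp.

The unemployment rate changed by +0.25 percentage points.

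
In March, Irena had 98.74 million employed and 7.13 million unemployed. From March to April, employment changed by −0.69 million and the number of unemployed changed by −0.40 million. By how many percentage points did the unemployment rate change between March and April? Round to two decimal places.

The unemployment rate changed by −0.31 percentage points.

March: labor force = 98.74 + 7.13 = 105.87; u = 7.13/105.87 = 6.73%.
April: labor force = 98.05 + 6.73 = 104.78; u = 6.73/104.78 = 6.42%.
Change = 6.42% − 6.73% = −0.31 pp.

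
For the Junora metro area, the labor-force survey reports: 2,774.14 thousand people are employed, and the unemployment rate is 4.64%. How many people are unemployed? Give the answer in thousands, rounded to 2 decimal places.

About 134.98 thousand are unemployed.

Let U be the number unemployed. The labor force is E + U, and U/(E+U) = 0.0464.
So U = 0.0464 × 2,774.14 / (1 − 0.0464) = 128.7201 / 0.9536 ≈ 134.98 thousand.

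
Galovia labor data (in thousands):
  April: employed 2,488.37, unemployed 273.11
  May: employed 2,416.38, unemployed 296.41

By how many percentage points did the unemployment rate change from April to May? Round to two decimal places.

April: labor force = 2,488.37 + 273.11 = 2,761.48; u = 273.11/2,761.48 = 9.89%.
May: labor force = 2,416.38 + 296.41 = 2,712.79; u = 296.41/2,712.79 = 10.93%.
Change = 10.93% − 9.89% = +1.04 pp.

The unemployment rate changed by +1.04 percentage points.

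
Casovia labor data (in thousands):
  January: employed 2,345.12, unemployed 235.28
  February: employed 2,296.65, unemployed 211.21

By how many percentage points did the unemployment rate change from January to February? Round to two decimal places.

The unemployment rate changed by −0.70 percentage points.

January: labor force = 2,345.12 + 235.28 = 2,580.40; u = 235.28/2,580.40 = 9.12%.
February: labor force = 2,296.65 + 211.21 = 2,507.86; u = 211.21/2,507.86 = 8.42%.
Change = 8.42% − 9.12% = −0.70 pp.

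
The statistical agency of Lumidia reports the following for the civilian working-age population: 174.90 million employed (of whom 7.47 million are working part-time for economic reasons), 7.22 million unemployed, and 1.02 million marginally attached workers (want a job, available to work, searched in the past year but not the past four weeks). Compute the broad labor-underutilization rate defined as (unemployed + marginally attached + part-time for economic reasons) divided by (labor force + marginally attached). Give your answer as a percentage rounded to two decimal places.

Broad underutilization rate ≈ 8.58%.

Labor force = 174.90 + 7.22 = 182.12 million.
Numerator = 7.22 + 1.02 + 7.47 = 15.71 million.
Denominator = 182.12 + 1.02 = 183.14 million.
Broad rate = 15.71 / 183.14 = 8.58%.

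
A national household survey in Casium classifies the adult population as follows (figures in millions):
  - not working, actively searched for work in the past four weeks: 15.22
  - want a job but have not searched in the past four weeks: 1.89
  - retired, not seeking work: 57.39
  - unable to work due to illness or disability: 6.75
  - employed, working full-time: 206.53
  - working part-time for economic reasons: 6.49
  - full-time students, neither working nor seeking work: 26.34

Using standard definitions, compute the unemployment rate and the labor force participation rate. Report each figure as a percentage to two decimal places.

Unemployment rate ≈ 6.67%; labor force participation rate ≈ 71.19%.

Employed = 206.53 + 6.49 = 213.02 million (anyone who worked, including part-time for economic reasons, counts as employed).
Unemployed = 15.22 million.
Labor force = 213.02 + 15.22 = 228.24 million.
Not in labor force = 1.89 + 57.39 + 6.75 + 26.34 = 92.37 million (those not working and not actively searching are outside the labor force — including those who want a job but have given up searching).
Civilian working-age population = 228.24 + 92.37 = 320.61 million.
Unemployment rate = 15.22 / 228.24 = 6.67%.
Labor force participation rate = 228.24 / 320.61 = 71.19%.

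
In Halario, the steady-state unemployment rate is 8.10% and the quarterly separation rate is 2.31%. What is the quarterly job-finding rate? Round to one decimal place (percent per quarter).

Job-finding rate ≈ 26.2% per quarter.

From u* = s/(s+f): f = s·(1−u)/u.
f = 2.31 × (1 − 0.0810) / 0.0810 = 2.1229 / 0.0810 ≈ 26.2% per quarter.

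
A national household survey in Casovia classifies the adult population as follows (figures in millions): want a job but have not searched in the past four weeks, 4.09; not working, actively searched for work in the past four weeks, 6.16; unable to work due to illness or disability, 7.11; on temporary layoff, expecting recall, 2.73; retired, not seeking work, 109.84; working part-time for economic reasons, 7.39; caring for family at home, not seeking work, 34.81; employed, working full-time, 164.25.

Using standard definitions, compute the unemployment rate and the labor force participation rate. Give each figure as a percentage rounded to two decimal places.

Employed = 7.39 + 164.25 = 171.64 million (anyone who worked, including part-time for economic reasons, counts as employed).
Unemployed = 6.16 + 2.73 = 8.89 million (jobless and actively searching, or on temporary layoff).
Labor force = 171.64 + 8.89 = 180.53 million.
Not in labor force = 4.09 + 7.11 + 109.84 + 34.81 = 155.85 million (those not working and not actively searching are outside the labor force — including those who want a job but have given up searching).
Civilian working-age population = 180.53 + 155.85 = 336.38 million.
Unemployment rate = 8.89 / 180.53 = 4.92%.
Labor force participation rate = 180.53 / 336.38 = 53.67%.

Unemployment rate ≈ 4.92%; labor force participation rate ≈ 53.67%.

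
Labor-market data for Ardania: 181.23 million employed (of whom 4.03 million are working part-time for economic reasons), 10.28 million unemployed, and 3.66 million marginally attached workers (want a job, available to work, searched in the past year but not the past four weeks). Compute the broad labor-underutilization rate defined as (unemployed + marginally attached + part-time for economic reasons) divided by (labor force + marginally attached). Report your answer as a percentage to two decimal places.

Broad underutilization rate ≈ 9.21%.

Labor force = 181.23 + 10.28 = 191.51 million.
Numerator = 10.28 + 3.66 + 4.03 = 17.97 million.
Denominator = 191.51 + 3.66 = 195.17 million.
Broad rate = 17.97 / 195.17 = 9.21%.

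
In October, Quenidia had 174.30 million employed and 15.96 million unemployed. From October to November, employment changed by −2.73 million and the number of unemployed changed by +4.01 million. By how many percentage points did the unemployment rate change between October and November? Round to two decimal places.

The unemployment rate changed by +2.04 percentage points.

October: labor force = 174.30 + 15.96 = 190.26; u = 15.96/190.26 = 8.39%.
November: labor force = 171.57 + 19.97 = 191.54; u = 19.97/191.54 = 10.43%.
Change = 10.43% − 8.39% = +2.04 pp.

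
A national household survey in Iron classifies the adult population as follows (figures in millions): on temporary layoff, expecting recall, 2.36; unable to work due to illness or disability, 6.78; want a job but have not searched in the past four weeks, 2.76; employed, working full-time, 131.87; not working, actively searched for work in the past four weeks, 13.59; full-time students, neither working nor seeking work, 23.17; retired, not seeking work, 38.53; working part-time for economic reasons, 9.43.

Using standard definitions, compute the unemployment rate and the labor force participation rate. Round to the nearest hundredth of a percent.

Employed = 131.87 + 9.43 = 141.30 million (anyone who worked, including part-time for economic reasons, counts as employed).
Unemployed = 2.36 + 13.59 = 15.95 million (jobless and actively searching, or on temporary layoff).
Labor force = 141.30 + 15.95 = 157.25 million.
Not in labor force = 6.78 + 2.76 + 23.17 + 38.53 = 71.24 million (those not working and not actively searching are outside the labor force — including those who want a job but have given up searching).
Civilian working-age population = 157.25 + 71.24 = 228.49 million.
Unemployment rate = 15.95 / 157.25 = 10.14%.
Labor force participation rate = 157.25 / 228.49 = 68.82%.

Unemployment rate ≈ 10.14%; labor force participation rate ≈ 68.82%.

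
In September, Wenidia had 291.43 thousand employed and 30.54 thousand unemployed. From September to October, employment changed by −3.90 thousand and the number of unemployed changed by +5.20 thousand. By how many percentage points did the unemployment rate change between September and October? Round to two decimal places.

September: labor force = 291.43 + 30.54 = 321.97; u = 30.54/321.97 = 9.49%.
October: labor force = 287.53 + 35.74 = 323.27; u = 35.74/323.27 = 11.06%.
Change = 11.06% − 9.49% = +1.57 pp.

The unemployment rate changed by +1.57 percentage points.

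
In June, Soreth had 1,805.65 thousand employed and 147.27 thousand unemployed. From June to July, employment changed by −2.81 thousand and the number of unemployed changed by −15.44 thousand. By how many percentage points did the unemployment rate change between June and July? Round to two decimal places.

June: labor force = 1,805.65 + 147.27 = 1,952.92; u = 147.27/1,952.92 = 7.54%.
July: labor force = 1,802.84 + 131.83 = 1,934.67; u = 131.83/1,934.67 = 6.81%.
Change = 6.81% − 7.54% = −0.73 pp.

The unemployment rate changed by −0.73 percentage points.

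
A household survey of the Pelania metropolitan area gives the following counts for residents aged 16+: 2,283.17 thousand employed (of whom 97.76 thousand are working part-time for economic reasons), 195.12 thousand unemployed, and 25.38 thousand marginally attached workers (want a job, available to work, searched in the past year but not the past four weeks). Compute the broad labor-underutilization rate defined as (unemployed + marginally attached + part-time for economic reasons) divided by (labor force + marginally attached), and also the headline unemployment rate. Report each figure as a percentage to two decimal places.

Labor force = 2,283.17 + 195.12 = 2,478.29 thousand.
Numerator = 195.12 + 25.38 + 97.76 = 318.26 thousand.
Denominator = 2,478.29 + 25.38 = 2,503.67 thousand.
Broad rate = 318.26 / 2,503.67 = 12.71%.
Headline unemployment rate = 195.12 / 2,478.29 = 7.87%.

Broad underutilization rate ≈ 12.71%; headline unemployment rate ≈ 7.87%.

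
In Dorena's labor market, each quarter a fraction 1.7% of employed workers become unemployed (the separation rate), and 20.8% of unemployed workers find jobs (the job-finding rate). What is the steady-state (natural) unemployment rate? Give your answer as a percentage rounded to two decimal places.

At steady state the flows balance: s·E = f·U, so U/(E+U) = s/(s+f).
u* = 1.7 / (1.7 + 20.8) = 1.7 / 22.50 = 7.56%.

Steady-state unemployment rate ≈ 7.56%.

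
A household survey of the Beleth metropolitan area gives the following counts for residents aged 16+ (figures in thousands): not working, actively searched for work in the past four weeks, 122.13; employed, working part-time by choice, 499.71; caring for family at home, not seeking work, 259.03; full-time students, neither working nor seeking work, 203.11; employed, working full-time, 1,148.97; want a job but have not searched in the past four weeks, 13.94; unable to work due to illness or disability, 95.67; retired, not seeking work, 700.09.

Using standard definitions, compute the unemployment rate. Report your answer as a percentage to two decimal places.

Employed = 499.71 + 1,148.97 = 1,648.68 thousand.
Unemployed = 122.13 thousand.
Labor force = 1,648.68 + 122.13 = 1,770.81 thousand.
Unemployment rate = 122.13 / 1,770.81 = 6.90%.

Unemployment rate ≈ 6.90%.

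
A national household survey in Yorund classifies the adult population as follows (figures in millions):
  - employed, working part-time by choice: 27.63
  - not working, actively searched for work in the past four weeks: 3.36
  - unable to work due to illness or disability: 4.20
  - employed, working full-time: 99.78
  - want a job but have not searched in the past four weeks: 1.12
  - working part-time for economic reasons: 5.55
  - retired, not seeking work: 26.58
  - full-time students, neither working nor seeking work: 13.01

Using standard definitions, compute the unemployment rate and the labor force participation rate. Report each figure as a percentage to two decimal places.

Unemployment rate ≈ 2.46%; labor force participation rate ≈ 75.22%.

Employed = 27.63 + 99.78 + 5.55 = 132.96 million (anyone who worked, including part-time for economic reasons, counts as employed).
Unemployed = 3.36 million.
Labor force = 132.96 + 3.36 = 136.32 million.
Not in labor force = 4.20 + 1.12 + 26.58 + 13.01 = 44.91 million (those not working and not actively searching are outside the labor force — including those who want a job but have given up searching).
Civilian working-age population = 136.32 + 44.91 = 181.23 million.
Unemployment rate = 3.36 / 136.32 = 2.46%.
Labor force participation rate = 136.32 / 181.23 = 75.22%.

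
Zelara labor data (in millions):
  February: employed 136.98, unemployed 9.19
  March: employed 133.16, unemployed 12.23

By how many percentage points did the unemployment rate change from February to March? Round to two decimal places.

The unemployment rate changed by +2.12 percentage points.

February: labor force = 136.98 + 9.19 = 146.17; u = 9.19/146.17 = 6.29%.
March: labor force = 133.16 + 12.23 = 145.39; u = 12.23/145.39 = 8.41%.
Change = 8.41% − 6.29% = +2.12 pp.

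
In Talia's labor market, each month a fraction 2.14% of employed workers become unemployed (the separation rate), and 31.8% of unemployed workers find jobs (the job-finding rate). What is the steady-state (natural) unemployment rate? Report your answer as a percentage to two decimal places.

At steady state the flows balance: s·E = f·U, so U/(E+U) = s/(s+f).
u* = 2.14 / (2.14 + 31.8) = 2.14 / 33.94 = 6.31%.

Steady-state unemployment rate ≈ 6.31%.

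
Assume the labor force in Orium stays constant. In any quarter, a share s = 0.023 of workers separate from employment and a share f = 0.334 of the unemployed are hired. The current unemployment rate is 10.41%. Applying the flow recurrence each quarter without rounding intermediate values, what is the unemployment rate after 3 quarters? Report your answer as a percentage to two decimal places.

With a fixed labor force, u_{t+1} = u_t + s·(1−u_t) − f·u_t = u_t·(1−s−f) + s.
Here 1−s−f = 0.643 and s = 0.023.
u_1 = 0.104100 × 0.643 + 0.023 = 0.089936.
u_2 = 0.089936 × 0.643 + 0.023 = 0.080829.
u_3 = 0.080829 × 0.643 + 0.023 = 0.074973.

Unemployment rate after three quarters ≈ 7.50%.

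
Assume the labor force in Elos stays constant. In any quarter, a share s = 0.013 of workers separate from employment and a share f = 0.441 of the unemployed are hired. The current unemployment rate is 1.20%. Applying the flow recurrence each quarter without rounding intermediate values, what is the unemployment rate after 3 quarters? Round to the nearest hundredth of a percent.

With a fixed labor force, u_{t+1} = u_t + s·(1−u_t) − f·u_t = u_t·(1−s−f) + s.
Here 1−s−f = 0.546 and s = 0.013.
u_1 = 0.012000 × 0.546 + 0.013 = 0.019552.
u_2 = 0.019552 × 0.546 + 0.013 = 0.023675.
u_3 = 0.023675 × 0.546 + 0.013 = 0.025927.

Unemployment rate after three quarters ≈ 2.59%.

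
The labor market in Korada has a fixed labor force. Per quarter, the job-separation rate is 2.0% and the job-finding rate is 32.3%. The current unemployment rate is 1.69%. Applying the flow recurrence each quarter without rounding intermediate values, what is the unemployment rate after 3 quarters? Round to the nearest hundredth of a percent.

Unemployment rate after three quarters ≈ 4.66%.

With a fixed labor force, u_{t+1} = u_t + s·(1−u_t) − f·u_t = u_t·(1−s−f) + s.
Here 1−s−f = 0.657 and s = 0.020.
u_1 = 0.016900 × 0.657 + 0.020 = 0.031103.
u_2 = 0.031103 × 0.657 + 0.020 = 0.040435.
u_3 = 0.040435 × 0.657 + 0.020 = 0.046566.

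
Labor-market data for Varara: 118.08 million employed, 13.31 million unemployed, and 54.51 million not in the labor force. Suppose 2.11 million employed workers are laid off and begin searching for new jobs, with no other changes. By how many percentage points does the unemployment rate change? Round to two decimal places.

Initially, labor force = 118.08 + 13.31 = 131.39 million, so u = 13.31/131.39 = 10.13%.
After the change, employed falls and unemployed rises by 2.11; labor force unchanged → E = 115.97, U = 15.42, labor force = 131.39 million.
New unemployment rate = 15.42 / 131.39 = 11.74%.
Change = 11.74% − 10.13% = +1.61 percentage points.

The unemployment rate changes by +1.61 percentage points.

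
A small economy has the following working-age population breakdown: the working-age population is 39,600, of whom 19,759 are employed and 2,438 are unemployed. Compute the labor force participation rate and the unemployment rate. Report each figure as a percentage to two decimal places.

Labor force participation rate ≈ 56.05%; unemployment rate ≈ 10.98%.

Labor force = employed + unemployed = 19,759 + 2,438 = 22,197.
Unemployment rate = 2,438 / 22,197 = 10.98%.
Labor force participation rate = 22,197 / 39,600 = 56.05%.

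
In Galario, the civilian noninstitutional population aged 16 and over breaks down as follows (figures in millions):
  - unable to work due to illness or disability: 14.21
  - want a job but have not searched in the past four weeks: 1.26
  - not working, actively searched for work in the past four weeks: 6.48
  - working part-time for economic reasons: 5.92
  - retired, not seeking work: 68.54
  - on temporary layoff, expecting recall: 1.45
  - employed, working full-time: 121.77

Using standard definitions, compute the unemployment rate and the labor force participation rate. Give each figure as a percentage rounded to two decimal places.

Employed = 5.92 + 121.77 = 127.69 million (anyone who worked, including part-time for economic reasons, counts as employed).
Unemployed = 6.48 + 1.45 = 7.93 million (jobless and actively searching, or on temporary layoff).
Labor force = 127.69 + 7.93 = 135.62 million.
Not in labor force = 14.21 + 1.26 + 68.54 = 84.01 million (those not working and not actively searching are outside the labor force — including those who want a job but have given up searching).
Civilian working-age population = 135.62 + 84.01 = 219.63 million.
Unemployment rate = 7.93 / 135.62 = 5.85%.
Labor force participation rate = 135.62 / 219.63 = 61.75%.

Unemployment rate ≈ 5.85%; labor force participation rate ≈ 61.75%.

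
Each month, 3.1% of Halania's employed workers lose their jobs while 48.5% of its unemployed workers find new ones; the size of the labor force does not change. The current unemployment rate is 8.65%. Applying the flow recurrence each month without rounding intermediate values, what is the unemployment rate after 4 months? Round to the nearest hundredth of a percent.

With a fixed labor force, u_{t+1} = u_t + s·(1−u_t) − f·u_t = u_t·(1−s−f) + s.
Here 1−s−f = 0.484 and s = 0.031.
u_1 = 0.086500 × 0.484 + 0.031 = 0.072866.
u_2 = 0.072866 × 0.484 + 0.031 = 0.066267.
u_3 = 0.066267 × 0.484 + 0.031 = 0.063073.
u_4 = 0.063073 × 0.484 + 0.031 = 0.061527.

Unemployment rate after four months ≈ 6.15%.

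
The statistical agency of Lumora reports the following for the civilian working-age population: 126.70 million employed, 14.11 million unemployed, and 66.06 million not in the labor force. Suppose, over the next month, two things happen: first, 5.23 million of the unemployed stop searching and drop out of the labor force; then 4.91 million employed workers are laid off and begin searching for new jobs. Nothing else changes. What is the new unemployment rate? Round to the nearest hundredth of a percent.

Initially, labor force = 126.70 + 14.11 = 140.81 million, so u = 14.11/140.81 = 10.02%.
After the first change, unemployed and labor force both fall by 5.23 → E = 126.70, U = 8.88, labor force = 135.58 million.
After the second change, employed falls and unemployed rises by 4.91; labor force unchanged → E = 121.79, U = 13.79, labor force = 135.58 million.
New unemployment rate = 13.79 / 135.58 = 10.17%.

New unemployment rate ≈ 10.17%.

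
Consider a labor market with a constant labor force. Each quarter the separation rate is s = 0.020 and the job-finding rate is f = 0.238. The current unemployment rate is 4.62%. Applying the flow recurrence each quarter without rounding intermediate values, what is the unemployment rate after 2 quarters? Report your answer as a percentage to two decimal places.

With a fixed labor force, u_{t+1} = u_t + s·(1−u_t) − f·u_t = u_t·(1−s−f) + s.
Here 1−s−f = 0.742 and s = 0.020.
u_1 = 0.046200 × 0.742 + 0.020 = 0.054280.
u_2 = 0.054280 × 0.742 + 0.020 = 0.060276.

Unemployment rate after two quarters ≈ 6.03%.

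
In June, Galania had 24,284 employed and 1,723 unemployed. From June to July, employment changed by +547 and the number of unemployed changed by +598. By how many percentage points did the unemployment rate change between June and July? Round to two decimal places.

June: labor force = 24,284 + 1,723 = 26,007; u = 1,723/26,007 = 6.63%.
July: labor force = 24,831 + 2,321 = 27,152; u = 2,321/27,152 = 8.55%.
Change = 8.55% − 6.63% = +1.92 pp.

The unemployment rate changed by +1.92 percentage points.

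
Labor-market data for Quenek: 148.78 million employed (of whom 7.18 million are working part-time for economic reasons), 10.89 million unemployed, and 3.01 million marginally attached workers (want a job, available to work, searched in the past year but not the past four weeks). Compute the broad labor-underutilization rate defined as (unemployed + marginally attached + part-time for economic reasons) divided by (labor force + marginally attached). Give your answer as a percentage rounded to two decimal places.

Broad underutilization rate ≈ 12.96%.

Labor force = 148.78 + 10.89 = 159.67 million.
Numerator = 10.89 + 3.01 + 7.18 = 21.08 million.
Denominator = 159.67 + 3.01 = 162.68 million.
Broad rate = 21.08 / 162.68 = 12.96%.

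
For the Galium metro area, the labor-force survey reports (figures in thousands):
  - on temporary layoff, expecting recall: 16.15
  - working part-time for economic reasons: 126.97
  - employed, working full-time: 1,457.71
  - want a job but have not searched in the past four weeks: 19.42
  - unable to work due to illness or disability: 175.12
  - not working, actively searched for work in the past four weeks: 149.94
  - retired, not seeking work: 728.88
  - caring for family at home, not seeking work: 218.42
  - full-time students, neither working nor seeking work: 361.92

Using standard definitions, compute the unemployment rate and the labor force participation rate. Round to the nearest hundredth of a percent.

Employed = 126.97 + 1,457.71 = 1,584.68 thousand (anyone who worked, including part-time for economic reasons, counts as employed).
Unemployed = 16.15 + 149.94 = 166.09 thousand (jobless and actively searching, or on temporary layoff).
Labor force = 1,584.68 + 166.09 = 1,750.77 thousand.
Not in labor force = 19.42 + 175.12 + 728.88 + 218.42 + 361.92 = 1,503.76 thousand (those not working and not actively searching are outside the labor force — including those who want a job but have given up searching).
Civilian working-age population = 1,750.77 + 1,503.76 = 3,254.53 thousand.
Unemployment rate = 166.09 / 1,750.77 = 9.49%.
Labor force participation rate = 1,750.77 / 3,254.53 = 53.79%.

Unemployment rate ≈ 9.49%; labor force participation rate ≈ 53.79%.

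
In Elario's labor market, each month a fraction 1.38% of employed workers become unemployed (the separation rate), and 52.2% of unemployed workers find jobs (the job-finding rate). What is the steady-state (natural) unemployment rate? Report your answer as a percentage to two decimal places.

Steady-state unemployment rate ≈ 2.58%.

At steady state the flows balance: s·E = f·U, so U/(E+U) = s/(s+f).
u* = 1.38 / (1.38 + 52.2) = 1.38 / 53.58 = 2.58%.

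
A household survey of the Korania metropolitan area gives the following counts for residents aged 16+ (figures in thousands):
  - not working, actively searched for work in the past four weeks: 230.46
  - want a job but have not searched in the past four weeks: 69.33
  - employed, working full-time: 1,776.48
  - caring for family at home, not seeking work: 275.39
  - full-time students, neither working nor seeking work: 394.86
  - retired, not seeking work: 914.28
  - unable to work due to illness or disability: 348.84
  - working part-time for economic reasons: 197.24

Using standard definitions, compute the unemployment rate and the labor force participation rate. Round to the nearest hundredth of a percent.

Unemployment rate ≈ 10.46%; labor force participation rate ≈ 52.39%.

Employed = 1,776.48 + 197.24 = 1,973.72 thousand (anyone who worked, including part-time for economic reasons, counts as employed).
Unemployed = 230.46 thousand.
Labor force = 1,973.72 + 230.46 = 2,204.18 thousand.
Not in labor force = 69.33 + 275.39 + 394.86 + 914.28 + 348.84 = 2,002.70 thousand (those not working and not actively searching are outside the labor force — including those who want a job but have given up searching).
Civilian working-age population = 2,204.18 + 2,002.70 = 4,206.88 thousand.
Unemployment rate = 230.46 / 2,204.18 = 10.46%.
Labor force participation rate = 2,204.18 / 4,206.88 = 52.39%.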